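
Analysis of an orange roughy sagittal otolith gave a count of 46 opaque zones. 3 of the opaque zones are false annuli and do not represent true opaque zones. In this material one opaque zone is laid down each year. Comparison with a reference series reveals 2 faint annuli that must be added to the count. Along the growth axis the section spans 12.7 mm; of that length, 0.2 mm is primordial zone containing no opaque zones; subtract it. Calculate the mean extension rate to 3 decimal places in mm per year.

True opaque zone count = 46 − 3 + 2 = 45.
Net length = 12.7 − 0.2 = 12.5 mm.
12.5 mm over 45 years gives 12.5 / 45 ≈ 0.278 mm per year.

0.278 mm per year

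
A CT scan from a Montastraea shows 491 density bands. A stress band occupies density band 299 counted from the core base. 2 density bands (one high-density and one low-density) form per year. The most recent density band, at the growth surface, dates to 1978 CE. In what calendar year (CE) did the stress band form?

The stress band sits at density band 299 from the core base, so 491 − 299 = 192 density bands formed after it.
192 density bands at 2 per year is 192 / 2 = 96 years.
Counting back 96 years from 1978 CE places the stress band in 1978 − 96 = 1882 CE.

1882 CE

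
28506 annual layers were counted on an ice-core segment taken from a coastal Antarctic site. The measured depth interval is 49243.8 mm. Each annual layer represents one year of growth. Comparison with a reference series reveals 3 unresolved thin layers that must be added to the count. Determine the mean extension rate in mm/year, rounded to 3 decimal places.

1.727 mm/year

True annual layer count = 28506 + 3 = 28509.
Mean rate = 49243.8 mm / 28509 years ≈ 1.727 mm/year.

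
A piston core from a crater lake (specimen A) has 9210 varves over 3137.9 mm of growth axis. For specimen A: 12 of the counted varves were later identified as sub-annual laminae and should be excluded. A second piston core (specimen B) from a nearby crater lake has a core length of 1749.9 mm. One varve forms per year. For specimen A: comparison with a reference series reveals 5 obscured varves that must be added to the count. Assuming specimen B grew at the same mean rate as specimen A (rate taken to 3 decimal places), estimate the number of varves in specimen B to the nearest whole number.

5132 varves

Specimen A: true varve count = 9210 − 12 + 5 = 9203.
A: 3137.9 mm over 9203 years gives 3137.9 / 9203 ≈ 0.341 mm/year.
B spans 1749.9 / 0.341 = 5131.67 years ≈ 5132 varves.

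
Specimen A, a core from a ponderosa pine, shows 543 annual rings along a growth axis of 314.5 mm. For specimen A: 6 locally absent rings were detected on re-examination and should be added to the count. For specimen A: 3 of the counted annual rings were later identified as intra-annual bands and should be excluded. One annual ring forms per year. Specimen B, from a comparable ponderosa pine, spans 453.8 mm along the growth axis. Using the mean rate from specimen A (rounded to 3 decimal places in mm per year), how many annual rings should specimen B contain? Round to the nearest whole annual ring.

788 annual rings

Specimen A: true annual ring count = 543 − 3 + 6 = 546.
A: Mean rate = 314.5 mm / 546 years ≈ 0.576 mm per year.
Specimen B: 453.8 mm / 0.576 mm per year = 787.85 years ≈ 788 annual rings.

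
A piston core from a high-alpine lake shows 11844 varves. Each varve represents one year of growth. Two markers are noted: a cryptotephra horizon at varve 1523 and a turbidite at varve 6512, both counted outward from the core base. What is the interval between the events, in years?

6512 − 1523 = 4989 varves lie between the two events.
At one varve per year, 4989 years elapsed between them.

4989 years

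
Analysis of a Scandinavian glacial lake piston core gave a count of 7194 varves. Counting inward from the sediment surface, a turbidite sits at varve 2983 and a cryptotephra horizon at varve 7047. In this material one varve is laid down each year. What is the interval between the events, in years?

The two markers are separated by 7047 − 2983 = 4064 varves.
At one varve per year, 4064 years elapsed between them.

4064 yr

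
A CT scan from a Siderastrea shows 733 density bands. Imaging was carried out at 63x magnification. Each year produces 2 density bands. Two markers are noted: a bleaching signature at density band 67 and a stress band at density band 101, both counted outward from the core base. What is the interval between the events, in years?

17 years

The two markers are separated by 101 − 67 = 34 density bands.
With 2 density bands per year, 34 / 2 = 17 years.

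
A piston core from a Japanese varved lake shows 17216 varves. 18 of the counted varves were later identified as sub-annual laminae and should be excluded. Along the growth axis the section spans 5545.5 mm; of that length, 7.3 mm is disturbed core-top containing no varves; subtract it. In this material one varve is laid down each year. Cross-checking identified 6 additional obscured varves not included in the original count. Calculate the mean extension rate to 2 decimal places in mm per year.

0.32 mm per year

After corrections the count is 17216 − 18 + 6 = 17204 varves.
Net length = 5545.5 − 7.3 = 5538.2 mm.
Extension rate ≈ 5538.2 / 17204 = 0.32 mm per year.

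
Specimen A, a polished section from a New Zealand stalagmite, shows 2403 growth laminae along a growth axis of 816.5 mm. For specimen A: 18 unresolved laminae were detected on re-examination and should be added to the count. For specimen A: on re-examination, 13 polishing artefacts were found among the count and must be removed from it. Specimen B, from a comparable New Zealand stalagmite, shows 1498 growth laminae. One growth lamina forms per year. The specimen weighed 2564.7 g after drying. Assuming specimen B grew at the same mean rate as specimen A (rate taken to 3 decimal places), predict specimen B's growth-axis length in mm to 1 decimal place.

Specimen A: true growth lamina count = 2403 − 13 + 18 = 2408.
A: Extension rate ≈ 816.5 / 2408 = 0.339 mm/year.
Length of B = 0.339 × 1498 = 507.8 mm.

507.8 mm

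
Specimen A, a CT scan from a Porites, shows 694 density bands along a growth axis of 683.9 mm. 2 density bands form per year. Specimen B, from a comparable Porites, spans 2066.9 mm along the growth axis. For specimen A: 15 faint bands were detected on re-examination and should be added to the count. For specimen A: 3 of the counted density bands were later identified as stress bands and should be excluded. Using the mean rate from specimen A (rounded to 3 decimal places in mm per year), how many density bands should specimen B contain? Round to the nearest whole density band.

2134 density bands

Specimen A: correcting the raw count gives 694 − 3 + 15 = 706 true density bands.
Specimen A: dividing by 2 density bands per year: 706 / 2 = 353 years.
A: Mean rate = 683.9 mm / 353 years ≈ 1.937 mm/yr.
B spans 2066.9 / 1.937 = 1067.06 years; at 2 density bands per year that is 1067.06 × 2 ≈ 2134 density bands.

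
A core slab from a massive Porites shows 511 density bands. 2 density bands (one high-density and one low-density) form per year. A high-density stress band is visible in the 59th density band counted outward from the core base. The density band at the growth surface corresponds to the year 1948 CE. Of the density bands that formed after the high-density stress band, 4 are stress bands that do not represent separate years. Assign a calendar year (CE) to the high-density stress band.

1724 CE

511 − 59 = 452 density bands lie beyond the high-density stress band toward the growth surface.
452 − 4 false = 448 true density bands after the high-density stress band.
Dividing by 2 density bands per year: 448 / 2 = 224 years.
1948 − 224 = 1724 CE.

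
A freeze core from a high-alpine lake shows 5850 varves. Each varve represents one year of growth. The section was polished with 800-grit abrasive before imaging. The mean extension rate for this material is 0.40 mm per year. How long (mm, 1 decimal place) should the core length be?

The record spans 5850 years at 0.40 mm per year.
Length ≈ 0.40 × 5850 = 2340.0 mm.

2340.0 mm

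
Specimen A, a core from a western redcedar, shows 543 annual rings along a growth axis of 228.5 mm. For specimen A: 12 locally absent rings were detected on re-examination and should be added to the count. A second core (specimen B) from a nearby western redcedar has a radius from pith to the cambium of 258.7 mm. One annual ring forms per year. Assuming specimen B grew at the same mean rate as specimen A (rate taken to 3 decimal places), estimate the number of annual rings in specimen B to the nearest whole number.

628 annual rings

Specimen A: true annual ring count = 543 + 12 = 555.
A: Mean rate = 228.5 mm / 555 years ≈ 0.412 mm per year.
B spans 258.7 / 0.412 = 627.91 years ≈ 628 annual rings.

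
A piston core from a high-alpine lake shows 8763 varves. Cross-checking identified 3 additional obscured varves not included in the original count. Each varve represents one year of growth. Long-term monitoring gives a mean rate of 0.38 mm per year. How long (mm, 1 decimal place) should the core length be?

3331.1 mm

After corrections the count is 8763 + 3 = 8766 varves.
Predicted length = 0.38 mm/year × 8766 years = 3331.1 mm.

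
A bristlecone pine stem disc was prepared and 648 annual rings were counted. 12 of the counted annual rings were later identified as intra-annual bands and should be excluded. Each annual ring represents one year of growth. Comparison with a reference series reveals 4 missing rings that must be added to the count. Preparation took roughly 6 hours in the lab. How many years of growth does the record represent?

After corrections the count is 648 − 12 + 4 = 640 annual rings.
At one annual ring per year, that is 640 years.

640 years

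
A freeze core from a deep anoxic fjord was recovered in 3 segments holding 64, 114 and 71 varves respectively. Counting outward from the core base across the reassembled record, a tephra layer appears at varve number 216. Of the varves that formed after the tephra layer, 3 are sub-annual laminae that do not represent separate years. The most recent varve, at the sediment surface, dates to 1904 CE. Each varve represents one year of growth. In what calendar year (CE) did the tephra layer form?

1874 CE

Total varves = 64 + 114 + 71 = 249.
249 − 216 = 33 varves lie beyond the tephra layer toward the sediment surface.
Excluding 3 false varves: 33 − 3 = 30.
Counting back 30 years from 1904 CE places the tephra layer in 1904 − 30 = 1874 CE.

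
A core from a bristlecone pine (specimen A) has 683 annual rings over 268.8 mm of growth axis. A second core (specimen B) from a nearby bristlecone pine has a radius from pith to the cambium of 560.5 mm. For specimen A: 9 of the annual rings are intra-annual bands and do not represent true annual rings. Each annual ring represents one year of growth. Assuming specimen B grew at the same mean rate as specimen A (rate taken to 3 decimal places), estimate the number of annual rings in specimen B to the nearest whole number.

1405 annual rings

Specimen A: adjusted count: 683 − 9 = 674 annual rings.
A: Extension rate ≈ 268.8 / 674 = 0.399 mm/year.
B spans 560.5 / 0.399 = 1404.76 years ≈ 1405 annual rings.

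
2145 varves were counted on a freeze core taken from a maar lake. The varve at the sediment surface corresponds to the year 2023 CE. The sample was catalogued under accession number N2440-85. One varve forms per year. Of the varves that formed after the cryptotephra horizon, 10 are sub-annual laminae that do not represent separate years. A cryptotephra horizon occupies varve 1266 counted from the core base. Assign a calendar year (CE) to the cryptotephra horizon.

2145 − 1266 = 879 varves lie beyond the cryptotephra horizon toward the sediment surface.
Excluding 10 false varves: 879 − 10 = 869.
The varve at the sediment surface is 2023 CE, so the cryptotephra horizon dates to 2023 − 869 = 1154 CE.

1154 CE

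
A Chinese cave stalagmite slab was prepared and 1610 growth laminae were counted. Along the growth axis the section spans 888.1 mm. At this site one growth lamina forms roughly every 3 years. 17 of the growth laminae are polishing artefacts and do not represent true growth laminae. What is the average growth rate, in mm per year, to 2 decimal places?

0.19 mm per year

True growth lamina count = 1610 − 17 = 1593.
1593 growth laminae at 3 years each span 1593 × 3 = 4779 years.
Mean rate = 888.1 mm / 4779 years ≈ 0.19 mm per year.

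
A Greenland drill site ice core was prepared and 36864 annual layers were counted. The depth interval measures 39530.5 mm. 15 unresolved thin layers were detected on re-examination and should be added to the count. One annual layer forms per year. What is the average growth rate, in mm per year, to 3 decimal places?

Correcting the raw count gives 36864 + 15 = 36879 true annual layers.
Extension rate ≈ 39530.5 / 36879 = 1.072 mm per year.

1.072 mm per year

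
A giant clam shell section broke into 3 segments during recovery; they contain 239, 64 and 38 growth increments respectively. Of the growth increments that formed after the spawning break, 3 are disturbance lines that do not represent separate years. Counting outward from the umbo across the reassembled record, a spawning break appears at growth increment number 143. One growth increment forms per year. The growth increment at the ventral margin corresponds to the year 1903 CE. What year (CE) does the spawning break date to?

Total growth increments = 239 + 64 + 38 = 341.
341 − 143 = 198 growth increments lie beyond the spawning break toward the ventral margin.
Removing the 3 false growth increments leaves 198 − 3 = 195 true growth increments beyond the spawning break.
Counting back 195 years from 1903 CE places the spawning break in 1903 − 195 = 1708 CE.

1708 CE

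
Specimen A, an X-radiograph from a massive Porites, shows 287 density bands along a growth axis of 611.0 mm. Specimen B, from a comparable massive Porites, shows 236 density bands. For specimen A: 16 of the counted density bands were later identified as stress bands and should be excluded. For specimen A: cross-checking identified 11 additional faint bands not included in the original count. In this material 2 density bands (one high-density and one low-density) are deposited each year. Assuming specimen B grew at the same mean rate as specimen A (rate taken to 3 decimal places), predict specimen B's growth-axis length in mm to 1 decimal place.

511.3 mm

Specimen A: after corrections the count is 287 − 16 + 11 = 282 density bands.
Specimen A: with 2 density bands per year, 282 / 2 = 141 years.
A: Extension rate ≈ 611.0 / 141 = 4.333 mm/year.
Specimen B: 236 density bands at 2 per year is 236 / 2 = 118 years. Length of B = 4.333 × 118 = 511.3 mm.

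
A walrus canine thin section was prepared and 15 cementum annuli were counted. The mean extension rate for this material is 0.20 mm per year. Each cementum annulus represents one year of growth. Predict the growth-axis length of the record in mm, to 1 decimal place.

15 years of growth are recorded.
15 years at 0.20 mm/year gives 0.20 × 15 = 3.0 mm.

3.0 mm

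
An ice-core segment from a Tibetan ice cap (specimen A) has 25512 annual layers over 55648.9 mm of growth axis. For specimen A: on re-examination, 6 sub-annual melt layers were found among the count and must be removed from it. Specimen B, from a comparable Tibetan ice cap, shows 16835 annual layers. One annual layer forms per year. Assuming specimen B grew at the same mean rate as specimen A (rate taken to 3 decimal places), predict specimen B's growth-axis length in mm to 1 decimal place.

Specimen A: after corrections the count is 25512 − 6 = 25506 annual layers.
A: Extension rate ≈ 55648.9 / 25506 = 2.182 mm per year.
Length of B = 2.182 × 16835 = 36734.0 mm.

36734.0 mm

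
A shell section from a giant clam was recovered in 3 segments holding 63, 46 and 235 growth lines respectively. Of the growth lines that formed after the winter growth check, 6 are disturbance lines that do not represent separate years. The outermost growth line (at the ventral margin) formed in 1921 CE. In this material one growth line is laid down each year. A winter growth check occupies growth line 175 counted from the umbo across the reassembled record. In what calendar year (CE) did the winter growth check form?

Total growth lines = 63 + 46 + 235 = 344.
The winter growth check sits at growth line 175 from the umbo, so 344 − 175 = 169 growth lines formed after it.
169 − 6 false = 163 true growth lines after the winter growth check.
Counting back 163 years from 1921 CE places the winter growth check in 1921 − 163 = 1758 CE.

1758 CE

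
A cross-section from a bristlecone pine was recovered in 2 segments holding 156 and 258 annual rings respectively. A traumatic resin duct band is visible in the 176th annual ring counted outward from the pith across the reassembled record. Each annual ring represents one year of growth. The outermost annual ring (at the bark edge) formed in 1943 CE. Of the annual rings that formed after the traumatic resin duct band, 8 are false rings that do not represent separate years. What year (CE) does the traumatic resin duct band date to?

1713 CE

Total annual rings = 156 + 258 = 414.
The traumatic resin duct band sits at annual ring 176 from the pith, so 414 − 176 = 238 annual rings formed after it.
Removing the 8 false annual rings leaves 238 − 8 = 230 true annual rings beyond the traumatic resin duct band.
The annual ring at the bark edge is 1943 CE, so the traumatic resin duct band dates to 1943 − 230 = 1713 CE.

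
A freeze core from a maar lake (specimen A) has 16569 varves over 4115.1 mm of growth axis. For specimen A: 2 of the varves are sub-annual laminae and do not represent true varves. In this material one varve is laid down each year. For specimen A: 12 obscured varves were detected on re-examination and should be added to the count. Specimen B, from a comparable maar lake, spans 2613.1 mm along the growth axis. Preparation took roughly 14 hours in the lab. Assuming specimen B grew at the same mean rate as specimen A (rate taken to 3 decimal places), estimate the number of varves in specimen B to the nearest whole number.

Specimen A: correcting the raw count gives 16569 − 2 + 12 = 16579 true varves.
A: Extension rate ≈ 4115.1 / 16579 = 0.248 mm per year.
B spans 2613.1 / 0.248 = 10536.69 years ≈ 10537 varves.

10537 varves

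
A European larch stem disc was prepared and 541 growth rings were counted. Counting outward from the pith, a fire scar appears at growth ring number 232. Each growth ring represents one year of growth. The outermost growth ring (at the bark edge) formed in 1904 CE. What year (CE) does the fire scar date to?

Between growth ring 232 and the bark edge there are 541 − 232 = 309 growth rings.
Counting back 309 years from 1904 CE places the fire scar in 1904 − 309 = 1595 CE.

1595 CE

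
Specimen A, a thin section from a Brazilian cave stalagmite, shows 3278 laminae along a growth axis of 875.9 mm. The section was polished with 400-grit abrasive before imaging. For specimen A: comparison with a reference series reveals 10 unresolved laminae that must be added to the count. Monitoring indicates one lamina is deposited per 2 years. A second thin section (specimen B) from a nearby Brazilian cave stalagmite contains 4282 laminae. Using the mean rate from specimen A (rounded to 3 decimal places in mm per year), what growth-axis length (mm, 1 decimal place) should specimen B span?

1139.0 mm

Specimen A: true lamina count = 3278 + 10 = 3288.
Specimen A: multiplying by 2 years per lamina: 3288 × 2 = 6576 years.
A: Extension rate ≈ 875.9 / 6576 = 0.133 mm per year.
Specimen B: 4282 laminae at 2 years each span 4282 × 2 = 8564 years. Length of B = 0.133 × 8564 = 1139.0 mm.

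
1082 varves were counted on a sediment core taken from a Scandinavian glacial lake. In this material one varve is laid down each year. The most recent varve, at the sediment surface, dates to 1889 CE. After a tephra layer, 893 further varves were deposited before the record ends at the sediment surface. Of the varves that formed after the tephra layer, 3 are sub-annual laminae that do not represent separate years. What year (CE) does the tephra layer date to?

893 varves post-date the tephra layer.
Excluding 3 false varves: 893 − 3 = 890.
The varve at the sediment surface is 1889 CE, so the tephra layer dates to 1889 − 890 = 999 CE.

999 CE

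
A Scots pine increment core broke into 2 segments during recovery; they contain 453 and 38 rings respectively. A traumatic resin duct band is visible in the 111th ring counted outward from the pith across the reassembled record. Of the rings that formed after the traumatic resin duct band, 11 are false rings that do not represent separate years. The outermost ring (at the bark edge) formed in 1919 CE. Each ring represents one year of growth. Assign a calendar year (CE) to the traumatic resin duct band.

1550 CE

Total rings = 453 + 38 = 491.
The traumatic resin duct band sits at ring 111 from the pith, so 491 − 111 = 380 rings formed after it.
380 − 11 false = 369 true rings after the traumatic resin duct band.
1919 − 369 = 1550 CE.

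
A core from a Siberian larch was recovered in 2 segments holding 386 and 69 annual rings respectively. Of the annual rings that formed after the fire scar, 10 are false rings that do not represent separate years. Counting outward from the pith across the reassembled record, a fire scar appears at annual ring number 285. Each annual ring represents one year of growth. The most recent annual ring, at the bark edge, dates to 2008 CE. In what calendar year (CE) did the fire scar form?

Total annual rings = 386 + 69 = 455.
The fire scar sits at annual ring 285 from the pith, so 455 − 285 = 170 annual rings formed after it.
Removing the 10 false annual rings leaves 170 − 10 = 160 true annual rings beyond the fire scar.
2008 − 160 = 1848 CE.

1848 CE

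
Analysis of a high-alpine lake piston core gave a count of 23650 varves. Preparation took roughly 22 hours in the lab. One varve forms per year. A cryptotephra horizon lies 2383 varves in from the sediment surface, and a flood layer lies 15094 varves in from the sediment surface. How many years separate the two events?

12711 yr

Separation: 15094 − 2383 = 12711 varves.
One varve per year makes the interval 12711 years.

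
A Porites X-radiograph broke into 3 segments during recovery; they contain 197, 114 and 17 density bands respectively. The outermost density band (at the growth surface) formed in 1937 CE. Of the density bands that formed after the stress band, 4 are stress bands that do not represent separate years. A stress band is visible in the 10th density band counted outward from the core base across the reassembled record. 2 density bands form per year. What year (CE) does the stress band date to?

Total density bands = 197 + 114 + 17 = 328.
The stress band sits at density band 10 from the core base, so 328 − 10 = 318 density bands formed after it.
318 − 4 false = 314 true density bands after the stress band.
Dividing by 2 density bands per year: 314 / 2 = 157 years.
Counting back 157 years from 1937 CE places the stress band in 1937 − 157 = 1780 CE.

1780 CE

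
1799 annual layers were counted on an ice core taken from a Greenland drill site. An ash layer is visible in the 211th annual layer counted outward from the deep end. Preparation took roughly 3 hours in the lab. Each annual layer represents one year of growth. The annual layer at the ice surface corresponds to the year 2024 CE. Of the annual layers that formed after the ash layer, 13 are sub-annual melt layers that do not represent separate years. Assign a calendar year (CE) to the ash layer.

Between annual layer 211 and the ice surface there are 1799 − 211 = 1588 annual layers.
Excluding 13 false annual layers: 1588 − 13 = 1575.
Counting back 1575 years from 2024 CE places the ash layer in 2024 − 1575 = 449 CE.

449 CE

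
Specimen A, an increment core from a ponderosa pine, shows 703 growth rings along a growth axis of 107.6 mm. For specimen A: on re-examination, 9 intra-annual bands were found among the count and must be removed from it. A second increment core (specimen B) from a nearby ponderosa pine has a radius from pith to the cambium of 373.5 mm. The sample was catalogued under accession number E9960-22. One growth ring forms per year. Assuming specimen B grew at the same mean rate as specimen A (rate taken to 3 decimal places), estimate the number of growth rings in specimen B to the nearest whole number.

2410 growth rings

Specimen A: adjusted count: 703 − 9 = 694 growth rings.
A: Extension rate ≈ 107.6 / 694 = 0.155 mm/year.
B spans 373.5 / 0.155 = 2409.68 years ≈ 2410 growth rings.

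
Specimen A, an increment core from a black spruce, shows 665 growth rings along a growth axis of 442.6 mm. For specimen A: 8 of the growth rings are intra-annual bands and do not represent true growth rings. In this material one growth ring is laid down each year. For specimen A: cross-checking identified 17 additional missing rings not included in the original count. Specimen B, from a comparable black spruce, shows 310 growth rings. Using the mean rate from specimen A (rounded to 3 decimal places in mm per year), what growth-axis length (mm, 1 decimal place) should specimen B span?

203.7 mm

Specimen A: after corrections the count is 665 − 8 + 17 = 674 growth rings.
A: Extension rate ≈ 442.6 / 674 = 0.657 mm/yr.
Length of B = 0.657 × 310 = 203.7 mm.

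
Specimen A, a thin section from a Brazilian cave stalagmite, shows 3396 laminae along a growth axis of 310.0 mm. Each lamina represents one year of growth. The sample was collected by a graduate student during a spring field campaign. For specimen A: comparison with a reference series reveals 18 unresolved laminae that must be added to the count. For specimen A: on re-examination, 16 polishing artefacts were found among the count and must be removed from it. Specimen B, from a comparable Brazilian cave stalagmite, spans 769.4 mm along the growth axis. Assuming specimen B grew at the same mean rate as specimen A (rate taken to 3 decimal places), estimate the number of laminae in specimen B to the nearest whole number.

8455 laminae

Specimen A: adjusted count: 3396 − 16 + 18 = 3398 laminae.
A: Extension rate ≈ 310.0 / 3398 = 0.091 mm/year.
Specimen B: 769.4 mm / 0.091 mm per year = 8454.95 years ≈ 8455 laminae.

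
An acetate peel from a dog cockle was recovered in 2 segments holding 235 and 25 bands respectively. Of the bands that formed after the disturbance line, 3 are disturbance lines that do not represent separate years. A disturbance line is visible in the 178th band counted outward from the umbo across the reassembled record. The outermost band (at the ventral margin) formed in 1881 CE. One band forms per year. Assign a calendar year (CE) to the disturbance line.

Total bands = 235 + 25 = 260.
The disturbance line sits at band 178 from the umbo, so 260 − 178 = 82 bands formed after it.
Removing the 3 false bands leaves 82 − 3 = 79 true bands beyond the disturbance line.
Counting back 79 years from 1881 CE places the disturbance line in 1881 − 79 = 1802 CE.

1802 CE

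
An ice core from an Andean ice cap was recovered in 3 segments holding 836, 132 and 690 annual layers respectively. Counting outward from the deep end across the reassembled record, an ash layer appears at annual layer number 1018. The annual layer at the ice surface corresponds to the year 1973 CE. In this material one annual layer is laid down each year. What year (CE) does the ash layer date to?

Total annual layers = 836 + 132 + 690 = 1658.
1658 − 1018 = 640 annual layers lie beyond the ash layer toward the ice surface.
1973 − 640 = 1333 CE.

1333 CE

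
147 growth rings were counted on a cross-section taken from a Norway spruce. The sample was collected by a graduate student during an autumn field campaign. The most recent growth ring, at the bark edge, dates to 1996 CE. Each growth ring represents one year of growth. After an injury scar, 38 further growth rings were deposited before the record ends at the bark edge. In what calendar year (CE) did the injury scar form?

38 growth rings post-date the injury scar.
1996 − 38 = 1958 CE.

1958 CE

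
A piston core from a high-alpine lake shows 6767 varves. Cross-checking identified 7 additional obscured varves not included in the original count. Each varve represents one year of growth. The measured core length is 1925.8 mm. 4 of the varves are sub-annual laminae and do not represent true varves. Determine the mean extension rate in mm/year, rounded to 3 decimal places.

0.284 mm/year

Adjusted count: 6767 − 4 + 7 = 6770 varves.
1925.8 mm over 6770 years gives 1925.8 / 6770 ≈ 0.284 mm/year.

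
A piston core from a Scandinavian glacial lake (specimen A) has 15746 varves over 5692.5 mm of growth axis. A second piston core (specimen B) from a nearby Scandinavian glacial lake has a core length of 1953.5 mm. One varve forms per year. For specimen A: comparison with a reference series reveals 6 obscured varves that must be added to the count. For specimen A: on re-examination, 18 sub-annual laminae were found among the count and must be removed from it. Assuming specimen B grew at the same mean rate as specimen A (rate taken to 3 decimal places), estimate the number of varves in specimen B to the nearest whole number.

5396 varves

Specimen A: after corrections the count is 15746 − 18 + 6 = 15734 varves.
A: 5692.5 mm over 15734 years gives 5692.5 / 15734 ≈ 0.362 mm/yr.
B spans 1953.5 / 0.362 = 5396.41 years ≈ 5396 varves.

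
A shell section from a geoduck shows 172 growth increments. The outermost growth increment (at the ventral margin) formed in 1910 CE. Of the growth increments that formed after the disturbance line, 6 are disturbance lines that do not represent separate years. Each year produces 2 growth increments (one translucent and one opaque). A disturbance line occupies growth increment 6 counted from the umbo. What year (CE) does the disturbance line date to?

172 − 6 = 166 growth increments lie beyond the disturbance line toward the ventral margin.
166 − 6 false = 160 true growth increments after the disturbance line.
Dividing by 2 growth increments per year: 160 / 2 = 80 years.
Counting back 80 years from 1910 CE places the disturbance line in 1910 − 80 = 1830 CE.

1830 CE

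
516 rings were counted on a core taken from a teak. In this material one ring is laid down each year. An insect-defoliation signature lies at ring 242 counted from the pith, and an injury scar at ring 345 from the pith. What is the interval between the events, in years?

345 − 242 = 103 rings lie between the two events.
At one ring per year, 103 years elapsed between them.

103 yr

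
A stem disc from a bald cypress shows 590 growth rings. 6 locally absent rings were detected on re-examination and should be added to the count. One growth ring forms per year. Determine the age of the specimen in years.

True growth ring count = 590 + 6 = 596.
At one growth ring per year, that is 596 years.

596 years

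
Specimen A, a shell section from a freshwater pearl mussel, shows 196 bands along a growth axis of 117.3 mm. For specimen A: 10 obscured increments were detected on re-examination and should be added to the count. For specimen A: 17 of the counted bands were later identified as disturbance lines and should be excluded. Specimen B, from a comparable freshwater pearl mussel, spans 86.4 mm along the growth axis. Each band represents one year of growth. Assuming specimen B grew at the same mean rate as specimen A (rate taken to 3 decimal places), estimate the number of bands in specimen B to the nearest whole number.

Specimen A: true band count = 196 − 17 + 10 = 189.
A: 117.3 mm over 189 years gives 117.3 / 189 ≈ 0.621 mm/year.
For B, 86.4 / 0.621 = 139.13 years ≈ 139 bands.

139 bands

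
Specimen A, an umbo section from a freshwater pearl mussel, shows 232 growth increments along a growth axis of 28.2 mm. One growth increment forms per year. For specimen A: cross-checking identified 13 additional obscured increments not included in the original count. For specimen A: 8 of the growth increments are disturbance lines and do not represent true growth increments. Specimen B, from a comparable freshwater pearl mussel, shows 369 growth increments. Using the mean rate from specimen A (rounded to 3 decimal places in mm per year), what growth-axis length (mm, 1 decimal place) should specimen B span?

Specimen A: after corrections the count is 232 − 8 + 13 = 237 growth increments.
A: 28.2 mm over 237 years gives 28.2 / 237 ≈ 0.119 mm/yr.
B's length ≈ 0.119 × 369 = 43.9 mm.

43.9 mm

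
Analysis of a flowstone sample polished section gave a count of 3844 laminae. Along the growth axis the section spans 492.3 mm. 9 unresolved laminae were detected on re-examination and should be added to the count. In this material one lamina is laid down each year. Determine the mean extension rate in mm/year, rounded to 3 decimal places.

0.128 mm/year

Adjusted count: 3844 + 9 = 3853 laminae.
Extension rate ≈ 492.3 / 3853 = 0.128 mm/year.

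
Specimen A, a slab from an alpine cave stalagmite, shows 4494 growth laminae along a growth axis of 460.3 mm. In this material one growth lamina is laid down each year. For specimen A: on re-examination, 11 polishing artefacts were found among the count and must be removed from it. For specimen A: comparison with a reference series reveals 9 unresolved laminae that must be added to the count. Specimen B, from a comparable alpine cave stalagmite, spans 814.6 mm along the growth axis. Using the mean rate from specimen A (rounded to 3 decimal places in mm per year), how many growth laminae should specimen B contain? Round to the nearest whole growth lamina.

7986 growth laminae

Specimen A: correcting the raw count gives 4494 − 11 + 9 = 4492 true growth laminae.
A: 460.3 mm over 4492 years gives 460.3 / 4492 ≈ 0.102 mm/yr.
B spans 814.6 / 0.102 = 7986.27 years ≈ 7986 growth laminae.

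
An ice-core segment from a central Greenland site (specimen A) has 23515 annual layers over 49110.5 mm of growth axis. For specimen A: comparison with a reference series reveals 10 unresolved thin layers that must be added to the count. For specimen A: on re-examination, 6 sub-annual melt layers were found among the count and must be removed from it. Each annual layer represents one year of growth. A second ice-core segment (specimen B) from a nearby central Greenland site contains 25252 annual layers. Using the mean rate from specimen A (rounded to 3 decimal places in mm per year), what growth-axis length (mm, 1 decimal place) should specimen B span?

Specimen A: correcting the raw count gives 23515 − 6 + 10 = 23519 true annual layers.
A: 49110.5 mm over 23519 years gives 49110.5 / 23519 ≈ 2.088 mm/yr.
For B, 2.088 mm/year × 25252 years = 52726.2 mm.

52726.2 mm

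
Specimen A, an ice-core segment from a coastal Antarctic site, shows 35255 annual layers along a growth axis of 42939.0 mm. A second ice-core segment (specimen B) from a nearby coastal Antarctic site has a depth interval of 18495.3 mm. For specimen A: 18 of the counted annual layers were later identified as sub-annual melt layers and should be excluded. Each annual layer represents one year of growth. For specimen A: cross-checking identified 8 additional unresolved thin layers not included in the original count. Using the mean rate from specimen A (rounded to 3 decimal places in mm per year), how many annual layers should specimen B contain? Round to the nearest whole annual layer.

15185 annual layers

Specimen A: after corrections the count is 35255 − 18 + 8 = 35245 annual layers.
A: Extension rate ≈ 42939.0 / 35245 = 1.218 mm/year.
Specimen B: 18495.3 mm / 1.218 mm per year = 15184.98 years ≈ 15185 annual layers.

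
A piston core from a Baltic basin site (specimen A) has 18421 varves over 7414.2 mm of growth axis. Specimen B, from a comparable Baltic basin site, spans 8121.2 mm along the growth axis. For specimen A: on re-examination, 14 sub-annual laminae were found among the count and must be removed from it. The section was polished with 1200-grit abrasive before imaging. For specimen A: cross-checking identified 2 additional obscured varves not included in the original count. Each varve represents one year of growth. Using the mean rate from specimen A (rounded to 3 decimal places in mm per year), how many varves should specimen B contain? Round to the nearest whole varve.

20152 varves

Specimen A: adjusted count: 18421 − 14 + 2 = 18409 varves.
A: Mean rate = 7414.2 mm / 18409 years ≈ 0.403 mm per year.
Specimen B: 8121.2 mm / 0.403 mm per year = 20151.86 years ≈ 20152 varves.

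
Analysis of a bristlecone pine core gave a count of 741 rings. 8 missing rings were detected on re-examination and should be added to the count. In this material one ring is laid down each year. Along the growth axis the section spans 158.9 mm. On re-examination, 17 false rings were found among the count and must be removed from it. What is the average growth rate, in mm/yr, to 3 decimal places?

0.217 mm/yr

True ring count = 741 − 17 + 8 = 732.
158.9 mm over 732 years gives 158.9 / 732 ≈ 0.217 mm/yr.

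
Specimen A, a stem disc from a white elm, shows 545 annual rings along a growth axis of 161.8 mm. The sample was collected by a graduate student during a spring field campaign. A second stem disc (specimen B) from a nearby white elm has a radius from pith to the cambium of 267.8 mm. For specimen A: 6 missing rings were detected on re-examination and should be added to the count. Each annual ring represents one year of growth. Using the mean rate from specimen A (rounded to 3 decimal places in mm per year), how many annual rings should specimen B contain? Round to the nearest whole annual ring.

911 annual rings

Specimen A: true annual ring count = 545 + 6 = 551.
A: Mean rate = 161.8 mm / 551 years ≈ 0.294 mm/yr.
For B, 267.8 / 0.294 = 910.88 years ≈ 911 annual rings.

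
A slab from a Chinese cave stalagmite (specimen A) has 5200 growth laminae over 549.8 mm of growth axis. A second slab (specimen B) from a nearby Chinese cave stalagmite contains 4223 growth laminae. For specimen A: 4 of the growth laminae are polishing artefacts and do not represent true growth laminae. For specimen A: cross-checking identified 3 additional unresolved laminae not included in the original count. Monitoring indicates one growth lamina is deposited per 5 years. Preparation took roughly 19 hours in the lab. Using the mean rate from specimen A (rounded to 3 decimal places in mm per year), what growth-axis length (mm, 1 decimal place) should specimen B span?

443.4 mm

Specimen A: adjusted count: 5200 − 4 + 3 = 5199 growth laminae.
Specimen A: multiplying by 5 years per growth lamina: 5199 × 5 = 25995 years.
A: Extension rate ≈ 549.8 / 25995 = 0.021 mm/year.
Specimen B: multiplying by 5 years per growth lamina: 4223 × 5 = 21115 years. Length of B = 0.021 × 21115 = 443.4 mm.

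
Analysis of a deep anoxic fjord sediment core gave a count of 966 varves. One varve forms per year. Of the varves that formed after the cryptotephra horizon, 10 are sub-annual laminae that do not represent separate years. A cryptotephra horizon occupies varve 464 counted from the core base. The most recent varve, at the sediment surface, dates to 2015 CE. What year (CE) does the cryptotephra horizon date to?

1523 CE

966 − 464 = 502 varves lie beyond the cryptotephra horizon toward the sediment surface.
Removing the 10 false varves leaves 502 − 10 = 492 true varves beyond the cryptotephra horizon.
2015 − 492 = 1523 CE.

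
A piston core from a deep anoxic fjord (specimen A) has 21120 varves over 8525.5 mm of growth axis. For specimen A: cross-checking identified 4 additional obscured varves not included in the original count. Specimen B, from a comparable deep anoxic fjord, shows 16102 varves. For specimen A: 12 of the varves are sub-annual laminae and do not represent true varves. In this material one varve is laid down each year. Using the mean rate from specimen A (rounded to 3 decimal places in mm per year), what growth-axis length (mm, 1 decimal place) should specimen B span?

Specimen A: correcting the raw count gives 21120 − 12 + 4 = 21112 true varves.
A: Extension rate ≈ 8525.5 / 21112 = 0.404 mm/yr.
B's length ≈ 0.404 × 16102 = 6505.2 mm.

6505.2 mm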